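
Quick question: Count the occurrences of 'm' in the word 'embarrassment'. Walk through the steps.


Letter 'm' in 'embarrassment': found at position(s) 2, 10 = 2 occurrence(s).

2


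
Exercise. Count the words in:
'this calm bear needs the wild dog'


Split into words: this | calm | bear | needs | the | wild | dog = 7 words.

7


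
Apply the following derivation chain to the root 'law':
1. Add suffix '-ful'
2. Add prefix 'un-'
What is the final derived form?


Step 1: Add suffix '-ful' to 'law' = 'lawful'
Step 2: Add prefix 'un-' to 'lawful' = 'unlawful'

unlawful


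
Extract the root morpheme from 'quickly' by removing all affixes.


Remove suffix '-ly' from 'quickly' to get root 'quick'.

quick


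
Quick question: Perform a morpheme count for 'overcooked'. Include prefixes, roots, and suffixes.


Decomposition: over- (prefix) + cook (root) + -ed (suffix) = 3 morpheme(s)

3 morphemes


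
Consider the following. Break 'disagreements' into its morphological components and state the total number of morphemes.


Step 1: Identify prefix: 'dis' (meaning: not/apart)
Step 2: Identify root: 'agree'
Step 3: Identify suffix(es): 'ment, s'
Decomposition: dis- (prefix: not/apart) + agree (root) + -ment (suffix: action/result) + -s (plural)
Total morphemes: 4

4 morphemes (dis- (prefix: not/apart) + agree (root) + -ment (suffix: action/result) + -s (plural))


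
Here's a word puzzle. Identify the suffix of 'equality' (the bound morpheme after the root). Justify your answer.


The word 'equality' = 'equal' (root) + '-ity' (suffix). The suffix is '-ity'.

ity


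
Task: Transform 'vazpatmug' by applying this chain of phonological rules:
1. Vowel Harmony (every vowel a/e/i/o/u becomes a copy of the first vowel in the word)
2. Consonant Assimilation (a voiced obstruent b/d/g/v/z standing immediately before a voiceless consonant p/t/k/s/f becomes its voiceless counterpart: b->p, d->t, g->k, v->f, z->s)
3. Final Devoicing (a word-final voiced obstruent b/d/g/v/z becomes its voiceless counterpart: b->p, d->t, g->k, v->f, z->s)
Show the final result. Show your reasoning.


Starting form: 'vazpatmug'
Rule 1: Vowel Harmony: all vowels become 'a' (matching first vowel). 'vazpatmug' -> 'vazpatmag'
Rule 2: Consonant Assimilation: voiced obstruent before voiceless consonant becomes voiceless ('zp' -> 'sp'). 'vazpatmag' -> 'vaspatmag'
Rule 3: Final Devoicing: word-final voiced obstruent 'g' becomes voiceless 'k'. 'vaspatmag' -> 'vaspatmak'
Final form: 'vaspatmak'

vaspatmak


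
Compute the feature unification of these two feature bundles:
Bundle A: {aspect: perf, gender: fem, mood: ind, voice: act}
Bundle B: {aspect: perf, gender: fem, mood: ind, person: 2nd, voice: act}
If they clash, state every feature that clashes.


Compare features:
aspect: A=perf vs B=perf -> unified: perf
gender: A=fem vs B=fem -> unified: fem
mood: A=ind vs B=ind -> unified: ind
person: A=_ vs B=2nd -> unified: 2nd
voice: A=act vs B=act -> unified: act
No clashes found.

Unified: {aspect: perf, gender: fem, mood: ind, person: 2nd, voice: act}


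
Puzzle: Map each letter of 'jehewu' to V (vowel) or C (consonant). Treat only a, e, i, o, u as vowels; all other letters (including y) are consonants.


Letter mapping: j = C, e = V, h = C, e = V, w = C, u = V.

CVCVCV


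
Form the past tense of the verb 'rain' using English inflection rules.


Apply rule: Add -ed. 'rain' becomes 'rained'.

rained


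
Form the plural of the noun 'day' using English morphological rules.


Apply rule: Add -s. 'day' becomes 'days'.

days


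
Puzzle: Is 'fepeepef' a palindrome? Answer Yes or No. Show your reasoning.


Forward: 'fepeepef'
Reversed: 'fepeepef'
They are identical.

Yes


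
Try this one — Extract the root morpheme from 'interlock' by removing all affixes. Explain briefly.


Remove prefix 'inter' from 'interlock' to get root 'lock'.

lock


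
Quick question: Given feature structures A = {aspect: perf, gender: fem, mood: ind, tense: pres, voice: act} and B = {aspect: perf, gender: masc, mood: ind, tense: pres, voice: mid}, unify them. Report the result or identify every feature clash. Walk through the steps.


Compare features:
aspect: A=perf vs B=perf -> unified: perf
gender: A=fem vs B=masc -> CLASH
mood: A=ind vs B=ind -> unified: ind
tense: A=pres vs B=pres -> unified: pres
voice: A=act vs B=mid -> CLASH
Clashes detected on features 'gender' (fem vs masc) and 'voice' (act vs mid); unification fails.

CLASH on 'gender' (fem vs masc) and 'voice' (act vs mid)


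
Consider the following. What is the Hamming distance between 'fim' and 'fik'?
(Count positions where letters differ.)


Alignment:
Position 1: 'f' vs 'f' = match
Position 2: 'i' vs 'i' = match
Position 3: 'm' vs 'k' = DIFFER
Total differences: 1

1


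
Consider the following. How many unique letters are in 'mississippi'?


Unique letters in 'mississippi': {i, m, p, s} = 4 distinct letters.

4


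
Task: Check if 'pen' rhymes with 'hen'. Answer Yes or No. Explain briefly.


Rime (stressed vowel + following sounds) of 'pen': -en = /ɛn/
Rime of 'hen': -en = /ɛn/
/ɛn/ and /ɛn/ are the same ending sound, so the words rhyme.

Yes


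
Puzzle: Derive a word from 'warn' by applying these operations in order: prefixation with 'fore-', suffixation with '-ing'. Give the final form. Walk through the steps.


Step 1: Add prefix 'fore-' to 'warn' = 'forewarn'
Step 2: Add suffix '-ing' to 'forewarn' = 'forewarning'

forewarning


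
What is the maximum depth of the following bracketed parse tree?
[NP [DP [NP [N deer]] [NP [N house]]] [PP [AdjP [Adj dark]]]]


Count bracket nesting levels:
'[' at pos 0: depth = 1
'[' at pos 4: depth = 2
'[' at pos 8: depth = 3
'[' at pos 12: depth = 4
'[' at pos 22: depth = 3
'[' at pos 26: depth = 4
'[' at pos 38: depth = 2
'[' at pos 42: depth = 3
'[' at pos 48: depth = 4
Maximum depth reached: 4

4


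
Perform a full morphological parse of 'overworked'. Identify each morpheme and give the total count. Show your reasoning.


Step 1: Identify prefix: 'over' (meaning: excessively)
Step 2: Identify root: 'work'
Step 3: Identify suffix(es): 'ed'
Decomposition: over- (prefix: excessively) + work (root) + -ed (suffix: past)
Total morphemes: 3

3 morphemes (over- (prefix: excessively) + work (root) + -ed (suffix: past))


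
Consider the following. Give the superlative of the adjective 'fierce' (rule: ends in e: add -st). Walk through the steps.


Apply superlative formation (ends in e: add -st): 'fierce' -> 'fiercest'.

fiercest


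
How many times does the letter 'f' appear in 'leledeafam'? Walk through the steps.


Letter 'f' in 'leledeafam': found at position(s) 8 = 1 occurrence(s).

1


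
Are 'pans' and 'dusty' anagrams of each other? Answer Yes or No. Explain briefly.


Sorted letters of 'pans': 'anps'
Sorted letters of 'dusty': 'dstuy'
They do not match.

No


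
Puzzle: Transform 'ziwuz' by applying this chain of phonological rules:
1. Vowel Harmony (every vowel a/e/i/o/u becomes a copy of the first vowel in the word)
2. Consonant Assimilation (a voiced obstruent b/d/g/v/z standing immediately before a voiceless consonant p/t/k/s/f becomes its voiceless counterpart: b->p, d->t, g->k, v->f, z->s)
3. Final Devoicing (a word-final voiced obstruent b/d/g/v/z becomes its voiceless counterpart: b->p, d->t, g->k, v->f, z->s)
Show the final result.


Starting form: 'ziwuz'
Rule 1: Vowel Harmony: all vowels become 'i' (matching first vowel). 'ziwuz' -> 'ziwiz'
Rule 2: Consonant Assimilation: no voiced obstruent (b/d/g/v/z) stands immediately before a voiceless consonant (p/t/k/s/f). No change.
Rule 3: Final Devoicing: word-final voiced obstruent 'z' becomes voiceless 's'. 'ziwiz' -> 'ziwis'
Final form: 'ziwis'

ziwis


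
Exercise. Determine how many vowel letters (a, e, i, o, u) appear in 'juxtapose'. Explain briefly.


Vowels in 'juxtapose': u, a, o, e = 4 vowels.

4


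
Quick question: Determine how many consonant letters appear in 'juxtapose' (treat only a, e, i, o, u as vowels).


Consonants in 'juxtapose': j, x, t, p, s = 5 consonants.

5


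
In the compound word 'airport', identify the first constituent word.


Split 'airport' into 'air' + 'port'. The first part is 'air'.

air


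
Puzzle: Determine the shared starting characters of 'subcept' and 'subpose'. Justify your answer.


Compare from the start: 3 characters match: 'sub'. Mismatch at position 4: 'c' vs 'p'.

sub


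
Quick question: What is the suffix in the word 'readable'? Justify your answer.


The word 'readable' = 'read' (root) + '-able' (suffix). The suffix is '-able'.

able


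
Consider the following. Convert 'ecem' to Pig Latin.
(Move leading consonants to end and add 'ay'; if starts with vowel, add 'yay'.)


'ecem' starts with a vowel, so add 'yay': 'ecemyay'.

ecemyay


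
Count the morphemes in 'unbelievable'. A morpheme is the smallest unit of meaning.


Decomposition: un- (prefix) + believe (root) + -able (suffix) = 3 morpheme(s)

3 morphemes


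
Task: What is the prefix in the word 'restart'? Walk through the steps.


The word 'restart' = 're' (prefix) + 'start' (root). The prefix is 're'.

re


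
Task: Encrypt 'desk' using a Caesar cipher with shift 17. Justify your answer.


Shift each letter by 17: d -> u, e -> v, s -> j, k -> b. Result: 'uvjb'.

uvjb


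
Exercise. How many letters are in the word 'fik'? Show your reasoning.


Spell out 'fik' and number each letter: f(1), i(2), k(3). Total: 3 letters.

3


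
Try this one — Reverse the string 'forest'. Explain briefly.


Reverse 'forest' character by character: 'tserof'.

tserof


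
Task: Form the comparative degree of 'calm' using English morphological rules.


Apply comparative formation (add -er): 'calm' -> 'calmer'.

calmer


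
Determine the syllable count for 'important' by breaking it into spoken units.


Break 'important' into syllables: im-por-tant -> im | por | tant = 3 syllables

3 syllables


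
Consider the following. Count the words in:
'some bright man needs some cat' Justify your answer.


Split into words: some | bright | man | needs | some | cat = 6 words.

6


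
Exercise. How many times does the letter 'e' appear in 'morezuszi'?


Letter 'e' in 'morezuszi': found at position(s) 4 = 1 occurrence(s).

1


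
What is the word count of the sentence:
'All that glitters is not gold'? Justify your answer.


Split into words: All | that | glitters | is | not | gold = 6 words.

6


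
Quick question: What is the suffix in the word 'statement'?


The word 'statement' = 'state' (root) + '-ment' (suffix). The suffix is '-ment'.

ment


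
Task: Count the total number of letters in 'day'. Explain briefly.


Spell out 'day' and number each letter: d(1), a(2), y(3). Total: 3 letters.

3


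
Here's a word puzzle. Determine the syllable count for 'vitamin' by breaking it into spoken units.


Break 'vitamin' into syllables: vi-ta-min -> vi | ta | min = 3 syllables

3 syllables


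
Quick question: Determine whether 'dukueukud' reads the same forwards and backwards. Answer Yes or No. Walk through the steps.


Forward: 'dukueukud'
Reversed: 'dukueukud'
They are identical.

Yes


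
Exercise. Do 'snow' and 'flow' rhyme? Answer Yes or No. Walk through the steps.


Rime (stressed vowel + following sounds) of 'snow': -ow = /oʊ/
Rime of 'flow': -ow = /oʊ/
/oʊ/ and /oʊ/ are the same ending sound, so the words rhyme.

Yes


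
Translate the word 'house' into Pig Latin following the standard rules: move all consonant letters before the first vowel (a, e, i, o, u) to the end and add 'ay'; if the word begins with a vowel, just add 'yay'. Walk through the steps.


'house': move consonant cluster 'h' to end and add 'ay': 'ousehay'.

ousehay


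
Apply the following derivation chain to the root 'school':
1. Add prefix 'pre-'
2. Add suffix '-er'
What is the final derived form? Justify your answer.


Step 1: Add prefix 'pre-' to 'school' = 'preschool'
Step 2: Add suffix '-er' to 'preschool' = 'preschooler'

preschooler


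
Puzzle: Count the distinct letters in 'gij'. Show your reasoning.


Unique letters in 'gij': {g, i, j} = 3 distinct letters.

3


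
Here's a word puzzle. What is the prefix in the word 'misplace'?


The word 'misplace' = 'mis' (prefix) + 'place' (root). The prefix is 'mis'.

mis


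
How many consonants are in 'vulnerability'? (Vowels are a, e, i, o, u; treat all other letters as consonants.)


Consonants in 'vulnerability': v, l, n, r, b, l, t, y = 8 consonants.

8


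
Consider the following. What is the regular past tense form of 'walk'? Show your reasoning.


Apply rule: Add -ed. 'walk' becomes 'walked'.

walked


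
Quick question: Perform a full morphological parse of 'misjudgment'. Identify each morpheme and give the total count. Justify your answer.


Step 1: Identify prefix: 'mis' (meaning: wrongly)
Step 2: Identify root: 'judge'
Step 3: Identify suffix(es): 'ment'
Decomposition: mis- (prefix: wrongly) + judge (root) + -ment (suffix: action/result)
Total morphemes: 3

3 morphemes (mis- (prefix: wrongly) + judge (root) + -ment (suffix: action/result))


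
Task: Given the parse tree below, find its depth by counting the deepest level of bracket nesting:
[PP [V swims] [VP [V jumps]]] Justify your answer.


Count bracket nesting levels:
'[' at pos 0: depth = 1
'[' at pos 4: depth = 2
'[' at pos 14: depth = 2
'[' at pos 18: depth = 3
Maximum depth reached: 3

3


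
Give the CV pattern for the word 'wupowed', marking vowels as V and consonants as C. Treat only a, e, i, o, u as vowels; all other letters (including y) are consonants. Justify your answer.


Letter mapping: w = C, u = V, p = C, o = V, w = C, e = V, d = C.

CVCVCVC


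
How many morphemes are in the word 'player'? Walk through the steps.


Decomposition: play (root) + -er (suffix) = 2 morpheme(s)

2 morphemes


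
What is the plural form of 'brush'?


Apply rule: Add -es (sibilant/fricative ending). 'brush' becomes 'brushes'.

brushes


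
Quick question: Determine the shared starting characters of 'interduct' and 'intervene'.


Compare from the start: 5 characters match: 'inter'. Mismatch at position 6: 'd' vs 'v'.

inter


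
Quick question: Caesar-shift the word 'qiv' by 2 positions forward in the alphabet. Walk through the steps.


Shift each letter by 2: q -> s, i -> k, v -> x. Result: 'skx'.

skx


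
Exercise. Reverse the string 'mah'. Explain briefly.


Reverse 'mah' character by character: 'ham'.

ham


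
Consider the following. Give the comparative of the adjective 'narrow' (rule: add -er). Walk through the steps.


Apply comparative formation (add -er): 'narrow' -> 'narrower'.

narrower


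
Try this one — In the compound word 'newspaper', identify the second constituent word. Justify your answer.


Split 'newspaper' into 'news' + 'paper'. The second part is 'paper'.

paper


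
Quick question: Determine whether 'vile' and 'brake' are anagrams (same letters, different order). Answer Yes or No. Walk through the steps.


Sorted letters of 'vile': 'eilv'
Sorted letters of 'brake': 'abekr'
They do not match.

No


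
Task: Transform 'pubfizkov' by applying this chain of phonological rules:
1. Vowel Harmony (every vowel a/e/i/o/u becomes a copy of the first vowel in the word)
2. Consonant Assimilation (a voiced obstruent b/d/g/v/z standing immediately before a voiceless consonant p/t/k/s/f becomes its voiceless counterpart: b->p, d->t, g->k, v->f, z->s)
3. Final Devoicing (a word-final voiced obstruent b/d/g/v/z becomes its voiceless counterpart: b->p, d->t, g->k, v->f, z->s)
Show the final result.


Starting form: 'pubfizkov'
Rule 1: Vowel Harmony: all vowels become 'u' (matching first vowel). 'pubfizkov' -> 'pubfuzkuv'
Rule 2: Consonant Assimilation: voiced obstruent before voiceless consonant becomes voiceless ('bf' -> 'pf', 'zk' -> 'sk'). 'pubfuzkuv' -> 'pupfuskuv'
Rule 3: Final Devoicing: word-final voiced obstruent 'v' becomes voiceless 'f'. 'pupfuskuv' -> 'pupfuskuf'
Final form: 'pupfuskuf'

pupfuskuf


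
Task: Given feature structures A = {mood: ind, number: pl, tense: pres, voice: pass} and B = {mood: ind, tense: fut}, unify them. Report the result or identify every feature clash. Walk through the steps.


Compare features:
mood: A=ind vs B=ind -> unified: ind
number: A=pl vs B=_ -> unified: pl
tense: A=pres vs B=fut -> CLASH
voice: A=pass vs B=_ -> unified: pass
Clash detected on feature 'tense' (pres vs fut); unification fails.

CLASH on 'tense' (pres vs fut)


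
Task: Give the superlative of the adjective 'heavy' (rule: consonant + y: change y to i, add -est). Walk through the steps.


Apply superlative formation (consonant + y: change y to i, add -est): 'heavy' -> 'heaviest'.

heaviest


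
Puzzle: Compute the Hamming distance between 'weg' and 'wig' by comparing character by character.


Alignment:
Position 1: 'w' vs 'w' = match
Position 2: 'e' vs 'i' = DIFFER
Position 3: 'g' vs 'g' = match
Total differences: 1

1


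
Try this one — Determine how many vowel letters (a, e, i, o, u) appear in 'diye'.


Vowels in 'diye': i, e = 2 vowels.

2


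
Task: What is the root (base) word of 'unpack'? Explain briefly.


Remove prefix 'un' from 'unpack' to get root 'pack'.

pack


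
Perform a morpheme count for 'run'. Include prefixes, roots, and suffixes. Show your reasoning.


Decomposition: run (free morpheme) = 1 morpheme(s)

1 morphemes


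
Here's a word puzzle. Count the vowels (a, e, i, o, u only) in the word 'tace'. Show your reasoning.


Vowels in 'tace': a, e = 2 vowels.

2


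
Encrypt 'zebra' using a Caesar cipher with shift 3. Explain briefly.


Shift each letter by 3: z -> c, e -> h, b -> e, r -> u, a -> d. Result: 'cheud'.

cheud


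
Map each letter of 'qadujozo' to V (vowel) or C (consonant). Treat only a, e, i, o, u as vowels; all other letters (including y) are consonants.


Letter mapping: q = C, a = V, d = C, u = V, j = C, o = V, z = C, o = V.

CVCVCVCV


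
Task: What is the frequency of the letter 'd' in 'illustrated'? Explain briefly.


Letter 'd' in 'illustrated': found at position(s) 11 = 1 occurrence(s).

1


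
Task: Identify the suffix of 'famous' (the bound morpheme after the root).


The word 'famous' = 'fame' (root) + '-ous' (suffix). The suffix is '-ous'.

ous


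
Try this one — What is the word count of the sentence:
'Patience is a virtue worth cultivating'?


Split into words: Patience | is | a | virtue | worth | cultivating = 6 words.

6


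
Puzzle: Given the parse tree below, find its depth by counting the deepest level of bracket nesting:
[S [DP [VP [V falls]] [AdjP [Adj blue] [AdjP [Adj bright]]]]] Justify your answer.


Count bracket nesting levels:
'[' at pos 0: depth = 1
'[' at pos 3: depth = 2
'[' at pos 7: depth = 3
'[' at pos 11: depth = 4
'[' at pos 22: depth = 3
'[' at pos 28: depth = 4
'[' at pos 39: depth = 4
'[' at pos 45: depth = 5
Maximum depth reached: 5

5


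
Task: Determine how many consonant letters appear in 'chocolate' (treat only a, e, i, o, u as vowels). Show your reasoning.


Consonants in 'chocolate': c, h, c, l, t = 5 consonants.

5


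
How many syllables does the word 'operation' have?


Break 'operation' into syllables: op-er-a-tion -> op | er | a | tion = 4 syllables

4 syllables


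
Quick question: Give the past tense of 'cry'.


Apply rule: Change -y to -ied. 'cry' becomes 'cried'.

cried


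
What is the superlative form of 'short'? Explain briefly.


Apply superlative formation (add -est): 'short' -> 'shortest'.

shortest


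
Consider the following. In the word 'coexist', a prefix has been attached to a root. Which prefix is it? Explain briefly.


The word 'coexist' = 'co' (prefix) + 'exist' (root). The prefix is 'co'.

co


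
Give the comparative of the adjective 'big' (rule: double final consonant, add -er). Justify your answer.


Apply comparative formation (double final consonant, add -er): 'big' -> 'bigger'.

bigger


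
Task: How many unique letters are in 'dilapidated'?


Unique letters in 'dilapidated': {a, d, e, i, l, p, t} = 7 distinct letters.

7


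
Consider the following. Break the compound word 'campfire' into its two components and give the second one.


Split 'campfire' into 'camp' + 'fire'. The second part is 'fire'.

fire


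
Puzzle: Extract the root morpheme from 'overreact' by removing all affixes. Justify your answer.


Remove prefix 'over' from 'overreact' to get root 'react'.

react


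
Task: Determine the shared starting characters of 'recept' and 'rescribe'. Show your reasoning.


Compare from the start: 2 characters match: 're'. Mismatch at position 3: 'c' vs 's'.

re


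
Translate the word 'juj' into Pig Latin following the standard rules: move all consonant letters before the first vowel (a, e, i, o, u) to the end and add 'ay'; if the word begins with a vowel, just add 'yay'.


'juj': move consonant cluster 'j' to end and add 'ay': 'ujjay'.

ujjay


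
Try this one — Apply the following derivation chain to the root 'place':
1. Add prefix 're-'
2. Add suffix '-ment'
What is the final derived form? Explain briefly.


Step 1: Add prefix 're-' to 'place' = 'replace'
Step 2: Add suffix '-ment' to 'replace' = 'replacement'

replacement


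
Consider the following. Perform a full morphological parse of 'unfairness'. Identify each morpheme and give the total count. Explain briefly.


Step 1: Identify prefix: 'un' (meaning: not/reverse)
Step 2: Identify root: 'fair'
Step 3: Identify suffix(es): 'ness'
Decomposition: un- (prefix: not/reverse) + fair (root) + -ness (suffix: state of)
Total morphemes: 3

3 morphemes (un- (prefix: not/reverse) + fair (root) + -ness (suffix: state of))


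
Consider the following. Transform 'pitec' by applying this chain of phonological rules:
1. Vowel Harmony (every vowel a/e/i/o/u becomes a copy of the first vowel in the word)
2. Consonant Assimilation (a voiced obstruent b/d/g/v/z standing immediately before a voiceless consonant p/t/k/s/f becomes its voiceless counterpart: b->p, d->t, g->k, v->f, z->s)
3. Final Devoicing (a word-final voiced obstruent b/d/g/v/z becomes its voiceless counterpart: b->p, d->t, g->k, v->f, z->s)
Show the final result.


Starting form: 'pitec'
Rule 1: Vowel Harmony: all vowels become 'i' (matching first vowel). 'pitec' -> 'pitic'
Rule 2: Consonant Assimilation: no voiced obstruent (b/d/g/v/z) stands immediately before a voiceless consonant (p/t/k/s/f). No change.
Rule 3: Final Devoicing: final consonant 'c' is not one of the voiced obstruents b/d/g/v/z. No change.
Final form: 'pitic'

pitic


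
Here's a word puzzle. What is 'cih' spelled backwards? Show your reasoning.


Reverse 'cih' character by character: 'hic'.

hic


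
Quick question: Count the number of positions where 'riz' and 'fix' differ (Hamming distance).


Alignment:
Position 1: 'r' vs 'f' = DIFFER
Position 2: 'i' vs 'i' = match
Position 3: 'z' vs 'x' = DIFFER
Total differences: 2

2


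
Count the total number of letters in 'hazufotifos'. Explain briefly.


Spell out 'hazufotifos' and number each letter: h(1), a(2), z(3), u(4), f(5), o(6), t(7), i(8), f(9), o(10), s(11). Total: 11 letters.

11


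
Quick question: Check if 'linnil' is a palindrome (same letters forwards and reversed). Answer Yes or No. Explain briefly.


Forward: 'linnil'
Reversed: 'linnil'
They are identical.

Yes


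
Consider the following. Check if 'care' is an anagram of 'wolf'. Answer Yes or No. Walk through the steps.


Sorted letters of 'care': 'acer'
Sorted letters of 'wolf': 'flow'
They do not match.

No


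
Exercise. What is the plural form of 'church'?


Apply rule: Add -es (sibilant/fricative ending). 'church' becomes 'churches'.

churches


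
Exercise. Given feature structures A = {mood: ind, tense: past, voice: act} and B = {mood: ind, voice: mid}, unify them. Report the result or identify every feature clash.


Compare features:
mood: A=ind vs B=ind -> unified: ind
tense: A=past vs B=_ -> unified: past
voice: A=act vs B=mid -> CLASH
Clash detected on feature 'voice' (act vs mid); unification fails.

CLASH on 'voice' (act vs mid)


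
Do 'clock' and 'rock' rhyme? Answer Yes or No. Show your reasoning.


Rime (stressed vowel + following sounds) of 'clock': -ock = /ɒk/
Rime of 'rock': -ock = /ɒk/
/ɒk/ and /ɒk/ are the same ending sound, so the words rhyme.

Yes


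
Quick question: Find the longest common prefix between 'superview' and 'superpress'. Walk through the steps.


Compare from the start: 5 characters match: 'super'. Mismatch at position 6: 'v' vs 'p'.

super


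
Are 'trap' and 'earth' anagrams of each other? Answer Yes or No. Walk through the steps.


Sorted letters of 'trap': 'aprt'
Sorted letters of 'earth': 'aehrt'
They do not match.

No


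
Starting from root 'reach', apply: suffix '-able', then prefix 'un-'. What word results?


Step 1: Add suffix '-able' to 'reach' = 'reachable'
Step 2: Add prefix 'un-' to 'reachable' = 'unreachable'

unreachable


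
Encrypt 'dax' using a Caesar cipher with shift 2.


Shift each letter by 2: d -> f, a -> c, x -> z. Result: 'fcz'.

fcz


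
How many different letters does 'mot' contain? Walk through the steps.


Unique letters in 'mot': {m, o, t} = 3 distinct letters.

3


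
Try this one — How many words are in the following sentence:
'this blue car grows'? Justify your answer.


Split into words: this | blue | car | grows = 4 words.

4


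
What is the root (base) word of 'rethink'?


Remove prefix 're' from 'rethink' to get root 'think'.

think


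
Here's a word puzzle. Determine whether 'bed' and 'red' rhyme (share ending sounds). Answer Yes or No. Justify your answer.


Rime (stressed vowel + following sounds) of 'bed': -ed = /ɛd/
Rime of 'red': -ed = /ɛd/
/ɛd/ and /ɛd/ are the same ending sound, so the words rhyme.

Yes


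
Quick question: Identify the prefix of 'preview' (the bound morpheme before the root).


The word 'preview' = 'pre' (prefix) + 'view' (root). The prefix is 'pre'.

pre


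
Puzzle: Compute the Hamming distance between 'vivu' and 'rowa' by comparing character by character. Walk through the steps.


Alignment:
Position 1: 'v' vs 'r' = DIFFER
Position 2: 'i' vs 'o' = DIFFER
Position 3: 'v' vs 'w' = DIFFER
Position 4: 'u' vs 'a' = DIFFER
Total differences: 4

4


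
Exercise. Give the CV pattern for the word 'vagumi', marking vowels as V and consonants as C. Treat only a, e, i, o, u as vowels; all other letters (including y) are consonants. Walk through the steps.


Letter mapping: v = C, a = V, g = C, u = V, m = C, i = V.

CVCVCV


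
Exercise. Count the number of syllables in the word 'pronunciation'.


Break 'pronunciation' into syllables: pro-nun-ci-a-tion -> pro | nun | ci | a | tion = 5 syllables

5 syllables


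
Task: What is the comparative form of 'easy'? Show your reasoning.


Apply comparative formation (consonant + y: change y to i, add -er): 'easy' -> 'easier'.

easier


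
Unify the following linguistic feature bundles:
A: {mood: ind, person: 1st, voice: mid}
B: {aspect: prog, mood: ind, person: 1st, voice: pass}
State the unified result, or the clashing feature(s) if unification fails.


Compare features:
aspect: A=_ vs B=prog -> unified: prog
mood: A=ind vs B=ind -> unified: ind
person: A=1st vs B=1st -> unified: 1st
voice: A=mid vs B=pass -> CLASH
Clash detected on feature 'voice' (mid vs pass); unification fails.

CLASH on 'voice' (mid vs pass)


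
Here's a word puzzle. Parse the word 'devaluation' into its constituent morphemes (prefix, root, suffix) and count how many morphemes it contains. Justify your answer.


Step 1: Identify prefix: 'de' (meaning: reverse/remove)
Step 2: Identify root: 'value'
Step 3: Identify suffix(es): 'ation'
Decomposition: de- (prefix: reverse/remove) + value (root) + -ation (suffix: act of)
Total morphemes: 3

3 morphemes (de- (prefix: reverse/remove) + value (root) + -ation (suffix: act of))


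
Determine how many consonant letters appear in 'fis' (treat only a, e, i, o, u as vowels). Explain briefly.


Consonants in 'fis': f, s = 2 consonants.

2


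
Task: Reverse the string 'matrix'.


Reverse 'matrix' character by character: 'xirtam'.

xirtam


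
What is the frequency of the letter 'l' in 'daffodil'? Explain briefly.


Letter 'l' in 'daffodil': found at position(s) 8 = 1 occurrence(s).

1


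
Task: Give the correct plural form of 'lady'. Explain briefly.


Apply rule: Change -y to -ies (consonant + y). 'lady' becomes 'ladies'.

ladies


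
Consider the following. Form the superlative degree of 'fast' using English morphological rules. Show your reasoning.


Apply superlative formation (add -est): 'fast' -> 'fastest'.

fastest


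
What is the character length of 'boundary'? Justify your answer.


Spell out 'boundary' and number each letter: b(1), o(2), u(3), n(4), d(5), a(6), r(7), y(8). Total: 8 letters.

8


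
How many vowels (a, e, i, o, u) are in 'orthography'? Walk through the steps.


Vowels in 'orthography': o, o, a = 3 vowels.

3


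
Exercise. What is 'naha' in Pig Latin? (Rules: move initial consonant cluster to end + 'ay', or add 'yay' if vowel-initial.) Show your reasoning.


'naha': move consonant cluster 'n' to end and add 'ay': 'ahanay'.

ahanay


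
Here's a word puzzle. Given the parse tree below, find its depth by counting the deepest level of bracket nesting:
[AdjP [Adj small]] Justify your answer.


Count bracket nesting levels:
'[' at pos 0: depth = 1
'[' at pos 6: depth = 2
Maximum depth reached: 2

2


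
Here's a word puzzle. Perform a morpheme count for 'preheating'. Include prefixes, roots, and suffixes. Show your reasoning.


Decomposition: pre- (prefix) + heat (root) + -ing (suffix) = 3 morpheme(s)

3 morphemes


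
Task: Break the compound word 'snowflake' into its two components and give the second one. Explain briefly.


Split 'snowflake' into 'snow' + 'flake'. The second part is 'flake'.

flake


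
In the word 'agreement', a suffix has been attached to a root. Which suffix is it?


The word 'agreement' = 'agree' (root) + '-ment' (suffix). The suffix is '-ment'.

ment


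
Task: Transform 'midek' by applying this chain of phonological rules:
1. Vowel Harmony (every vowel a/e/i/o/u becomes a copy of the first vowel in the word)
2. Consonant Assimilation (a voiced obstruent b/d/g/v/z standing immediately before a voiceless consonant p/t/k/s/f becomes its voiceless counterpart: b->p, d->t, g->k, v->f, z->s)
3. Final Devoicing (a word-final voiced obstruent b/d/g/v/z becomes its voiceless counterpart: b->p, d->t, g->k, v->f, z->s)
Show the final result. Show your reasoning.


Starting form: 'midek'
Rule 1: Vowel Harmony: all vowels become 'i' (matching first vowel). 'midek' -> 'midik'
Rule 2: Consonant Assimilation: no voiced obstruent (b/d/g/v/z) stands immediately before a voiceless consonant (p/t/k/s/f). No change.
Rule 3: Final Devoicing: final consonant 'k' is not one of the voiced obstruents b/d/g/v/z. No change.
Final form: 'midik'

midik


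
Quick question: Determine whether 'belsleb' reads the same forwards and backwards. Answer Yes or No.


Forward: 'belsleb'
Reversed: 'belsleb'
They are identical.

Yes


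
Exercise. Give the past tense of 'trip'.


Apply rule: Double final consonant and add -ed. 'trip' becomes 'tripped'.

tripped


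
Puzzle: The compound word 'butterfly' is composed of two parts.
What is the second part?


Split 'butterfly' into 'butter' + 'fly'. The second part is 'fly'.

fly


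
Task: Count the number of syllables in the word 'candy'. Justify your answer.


Break 'candy' into syllables: can-dy -> can | dy = 2 syllables

2 syllables


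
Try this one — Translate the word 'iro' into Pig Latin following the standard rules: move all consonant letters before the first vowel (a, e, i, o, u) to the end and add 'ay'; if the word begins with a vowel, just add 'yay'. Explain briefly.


'iro' starts with a vowel, so add 'yay': 'iroyay'.

iroyay


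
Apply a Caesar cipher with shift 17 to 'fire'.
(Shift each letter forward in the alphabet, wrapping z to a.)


Shift each letter by 17: f -> w, i -> z, r -> i, e -> v. Result: 'wziv'.

wziv


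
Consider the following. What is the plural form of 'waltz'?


Apply rule: Add -es (sibilant/fricative ending). 'waltz' becomes 'waltzes'.

waltzes


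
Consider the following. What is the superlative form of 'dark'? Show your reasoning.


Apply superlative formation (add -est): 'dark' -> 'darkest'.

darkest


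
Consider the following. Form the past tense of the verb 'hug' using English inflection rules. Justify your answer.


Apply rule: Double final consonant and add -ed. 'hug' becomes 'hugged'.

hugged


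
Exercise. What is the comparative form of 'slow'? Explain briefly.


Apply comparative formation (add -er): 'slow' -> 'slower'.

slower


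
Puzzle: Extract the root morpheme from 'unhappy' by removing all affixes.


Remove prefix 'un' from 'unhappy' to get root 'happy'.

happy


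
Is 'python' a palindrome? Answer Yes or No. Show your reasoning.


Forward: 'python'
Reversed: 'nohtyp'
They differ.

No


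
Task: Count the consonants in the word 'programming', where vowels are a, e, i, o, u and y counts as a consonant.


Consonants in 'programming': p, r, g, r, m, m, n, g = 8 consonants.

8


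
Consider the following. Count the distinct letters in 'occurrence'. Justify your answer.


Unique letters in 'occurrence': {c, e, n, o, r, u} = 6 distinct letters.

6


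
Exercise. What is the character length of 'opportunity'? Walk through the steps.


Spell out 'opportunity' and number each letter: o(1), p(2), p(3), o(4), r(5), t(6), u(7), n(8), i(9), t(10), y(11). Total: 11 letters.

11


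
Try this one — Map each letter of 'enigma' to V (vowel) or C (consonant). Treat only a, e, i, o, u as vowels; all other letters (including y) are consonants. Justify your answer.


Letter mapping: e = V, n = C, i = V, g = C, m = C, a = V.

VCVCCV


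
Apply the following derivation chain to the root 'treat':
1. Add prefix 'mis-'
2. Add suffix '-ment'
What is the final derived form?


Step 1: Add prefix 'mis-' to 'treat' = 'mistreat'
Step 2: Add suffix '-ment' to 'mistreat' = 'mistreatment'

mistreatment


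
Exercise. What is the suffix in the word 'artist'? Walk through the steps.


The word 'artist' = 'art' (root) + '-ist' (suffix). The suffix is '-ist'.

ist


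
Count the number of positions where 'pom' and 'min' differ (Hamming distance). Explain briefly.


Alignment:
Position 1: 'p' vs 'm' = DIFFER
Position 2: 'o' vs 'i' = DIFFER
Position 3: 'm' vs 'n' = DIFFER
Total differences: 3

3


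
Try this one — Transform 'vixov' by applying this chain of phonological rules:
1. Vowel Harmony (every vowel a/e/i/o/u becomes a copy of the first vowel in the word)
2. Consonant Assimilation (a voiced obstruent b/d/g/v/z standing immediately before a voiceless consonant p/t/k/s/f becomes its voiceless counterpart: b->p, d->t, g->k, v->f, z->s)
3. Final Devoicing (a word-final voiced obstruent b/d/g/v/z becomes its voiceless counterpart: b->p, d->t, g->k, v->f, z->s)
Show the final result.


Starting form: 'vixov'
Rule 1: Vowel Harmony: all vowels become 'i' (matching first vowel). 'vixov' -> 'vixiv'
Rule 2: Consonant Assimilation: no voiced obstruent (b/d/g/v/z) stands immediately before a voiceless consonant (p/t/k/s/f). No change.
Rule 3: Final Devoicing: word-final voiced obstruent 'v' becomes voiceless 'f'. 'vixiv' -> 'vixif'
Final form: 'vixif'

vixif


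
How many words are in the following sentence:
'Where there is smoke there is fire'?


Split into words: Where | there | is | smoke | there | is | fire = 7 words.

7


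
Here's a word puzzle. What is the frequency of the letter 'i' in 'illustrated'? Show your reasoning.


Letter 'i' in 'illustrated': found at position(s) 1 = 1 occurrence(s).

1


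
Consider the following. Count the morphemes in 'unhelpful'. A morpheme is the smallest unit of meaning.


Decomposition: un- (prefix) + help (root) + -ful (suffix) = 3 morpheme(s)

3 morphemes


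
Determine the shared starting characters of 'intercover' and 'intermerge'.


Compare from the start: 5 characters match: 'inter'. Mismatch at position 6: 'c' vs 'm'.

inter


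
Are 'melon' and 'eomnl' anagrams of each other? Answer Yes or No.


Sorted letters of 'melon': 'elmno'
Sorted letters of 'eomnl': 'elmno'
They match.

Yes


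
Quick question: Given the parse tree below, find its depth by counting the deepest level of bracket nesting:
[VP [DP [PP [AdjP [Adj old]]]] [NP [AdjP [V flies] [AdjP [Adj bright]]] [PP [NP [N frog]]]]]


Count bracket nesting levels:
'[' at pos 0: depth = 1
'[' at pos 4: depth = 2
'[' at pos 8: depth = 3
'[' at pos 12: depth = 4
'[' at pos 18: depth = 5
'[' at pos 31: depth = 2
'[' at pos 35: depth = 3
'[' at pos 41: depth = 4
'[' at pos 51: depth = 4
'[' at pos 57: depth = 5
'[' at pos 72: depth = 3
'[' at pos 76: depth = 4
'[' at pos 80: depth = 5
Maximum depth reached: 5

5


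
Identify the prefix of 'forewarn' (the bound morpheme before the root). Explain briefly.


The word 'forewarn' = 'fore' (prefix) + 'warn' (root). The prefix is 'fore'.

fore


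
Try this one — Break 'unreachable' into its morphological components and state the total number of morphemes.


Step 1: Identify prefix: 'un' (meaning: not/reverse)
Step 2: Identify root: 'reach'
Step 3: Identify suffix(es): 'able'
Decomposition: un- (prefix: not/reverse) + reach (root) + -able (suffix: capable of)
Total morphemes: 3

3 morphemes (un- (prefix: not/reverse) + reach (root) + -able (suffix: capable of))


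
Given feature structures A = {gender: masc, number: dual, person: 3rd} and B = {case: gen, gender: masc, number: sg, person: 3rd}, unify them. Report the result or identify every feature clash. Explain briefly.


Compare features:
case: A=_ vs B=gen -> unified: gen
gender: A=masc vs B=masc -> unified: masc
number: A=dual vs B=sg -> CLASH
person: A=3rd vs B=3rd -> unified: 3rd
Clash detected on feature 'number' (dual vs sg); unification fails.

CLASH on 'number' (dual vs sg)


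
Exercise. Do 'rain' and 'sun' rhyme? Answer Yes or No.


Rime (stressed vowel + following sounds) of 'rain': -ain = /eɪn/
Rime of 'sun': -un = /ʌn/
/eɪn/ and /ʌn/ are different ending sounds, so the words do not rhyme.

No


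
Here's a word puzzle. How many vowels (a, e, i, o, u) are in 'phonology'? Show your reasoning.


Vowels in 'phonology': o, o, o = 3 vowels.

3


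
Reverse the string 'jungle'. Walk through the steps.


Reverse 'jungle' character by character: 'elgnuj'.

elgnuj


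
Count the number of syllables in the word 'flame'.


Break 'flame' into syllables: flame -> flame = 1 syllable

1 syllable


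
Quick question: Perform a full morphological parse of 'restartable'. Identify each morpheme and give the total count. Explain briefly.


Step 1: Identify prefix: 're' (meaning: again)
Step 2: Identify root: 'start'
Step 3: Identify suffix(es): 'able'
Decomposition: re- (prefix: again) + start (root) + -able (suffix: capable of)
Total morphemes: 3

3 morphemes (re- (prefix: again) + start (root) + -able (suffix: capable of))


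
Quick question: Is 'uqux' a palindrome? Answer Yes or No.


Forward: 'uqux'
Reversed: 'xuqu'
They differ.

No
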